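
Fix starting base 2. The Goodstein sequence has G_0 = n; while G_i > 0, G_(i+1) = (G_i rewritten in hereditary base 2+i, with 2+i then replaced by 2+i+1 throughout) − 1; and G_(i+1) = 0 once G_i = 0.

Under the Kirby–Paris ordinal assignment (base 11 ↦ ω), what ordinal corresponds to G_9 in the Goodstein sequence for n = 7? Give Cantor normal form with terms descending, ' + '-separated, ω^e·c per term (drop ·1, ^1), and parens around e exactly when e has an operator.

ω^7·7 + ω^6·7 + ω^5·7 + ω^4·7 + ω^3·7 + ω^2·7 + ω·7 + 4

(0) 7|_2 = 2^2 + 2 + 1 ↦ 3^3 + 3 + 1|_3 = 31 ⇒ 30
(1) 30|_3 = 3^3 + 3 ↦ 4^4 + 4|_4 = 260 ⇒ 259
(2) 259|_4 = 4^4 + 3 ↦ 5^5 + 3|_5 = 3128 ⇒ 3127
(3) 3127|_5 = 5^5 + 2 ↦ 6^6 + 2|_6 = 46658 ⇒ 46657
(4) 46657|_6 = 6^6 + 1 ↦ 7^7 + 1|_7 = 823544 ⇒ 823543
(5) 823543|_7 = 7^7 ↦ 8^8|_8 = 16777216 ⇒ 16777215
(6) 16777215|_8 = 7·8^7 + 7·8^6 + 7·8^5 + 7·8^4 + 7·8^3 + 7·8^2 + 7·8 + 7 ↦ 7·9^7 + 7·9^6 + 7·9^5 + 7·9^4 + 7·9^3 + 7·9^2 + 7·9 + 7|_9 = 37665880 ⇒ 37665879
(7) 37665879|_9 = 7·9^7 + 7·9^6 + 7·9^5 + 7·9^4 + 7·9^3 + 7·9^2 + 7·9 + 6 ↦ 7·10^7 + 7·10^6 + 7·10^5 + 7·10^4 + 7·10^3 + 7·10^2 + 7·10 + 6|_10 = 77777776 ⇒ 77777775
(8) 77777775|_10 = 7·10^7 + 7·10^6 + 7·10^5 + 7·10^4 + 7·10^3 + 7·10^2 + 7·10 + 5 ↦ 7·11^7 + 7·11^6 + 7·11^5 + 7·11^4 + 7·11^3 + 7·11^2 + 7·11 + 5|_11 = 150051214 ⇒ 150051213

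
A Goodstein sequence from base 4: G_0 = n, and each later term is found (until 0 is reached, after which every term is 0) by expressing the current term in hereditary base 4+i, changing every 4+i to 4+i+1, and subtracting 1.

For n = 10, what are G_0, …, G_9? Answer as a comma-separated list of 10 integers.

10, 11, 12, 13, 13, 13, 13, 13, 13, 13

base 4: 10 = 2·4 + 2; at 5: 2·5 + 2 = 12; next = 11
base 5: 11 = 2·5 + 1; at 6: 2·6 + 1 = 13; next = 12
base 6: 12 = 2·6; at 7: 2·7 = 14; next = 13
base 7: 13 = 7 + 6; at 8: 8 + 6 = 14; next = 13
base 8: 13 = 8 + 5; at 9: 9 + 5 = 14; next = 13
base 9: 13 = 9 + 4; at 10: 10 + 4 = 14; next = 13
base 10: 13 = 10 + 3; at 11: 11 + 3 = 14; next = 13
base 11: 13 = 11 + 2; at 12: 12 + 2 = 14; next = 13
base 12: 13 = 12 + 1; at 13: 13 + 1 = 14; next = 13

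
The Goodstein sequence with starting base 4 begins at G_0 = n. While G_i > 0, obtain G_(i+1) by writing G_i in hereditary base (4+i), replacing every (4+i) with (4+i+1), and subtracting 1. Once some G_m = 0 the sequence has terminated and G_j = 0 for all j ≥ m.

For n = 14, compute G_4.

(0) 14|_4 = 3·4 + 2 ↦ 3·5 + 2|_5 = 17 ⇒ 16
(1) 16|_5 = 3·5 + 1 ↦ 3·6 + 1|_6 = 19 ⇒ 18
(2) 18|_6 = 3·6 ↦ 3·7|_7 = 21 ⇒ 20
(3) 20|_7 = 2·7 + 6 ↦ 2·8 + 6|_8 = 22 ⇒ 21
(4) 21|_8 = 2·8 + 5 ↦ 2·9 + 5|_9 = 23 ⇒ 22

21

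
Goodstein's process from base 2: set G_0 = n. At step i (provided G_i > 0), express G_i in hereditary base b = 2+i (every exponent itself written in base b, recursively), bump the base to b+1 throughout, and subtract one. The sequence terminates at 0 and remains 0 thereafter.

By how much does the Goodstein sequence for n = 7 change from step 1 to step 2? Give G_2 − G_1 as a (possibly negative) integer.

7 —HB2→ 2^2 + 2 + 1 —bump→ 3^3 + 3 + 1 = 31 —(−1)→ 30
30 —HB3→ 3^3 + 3 —bump→ 4^4 + 4 = 260 —(−1)→ 259

229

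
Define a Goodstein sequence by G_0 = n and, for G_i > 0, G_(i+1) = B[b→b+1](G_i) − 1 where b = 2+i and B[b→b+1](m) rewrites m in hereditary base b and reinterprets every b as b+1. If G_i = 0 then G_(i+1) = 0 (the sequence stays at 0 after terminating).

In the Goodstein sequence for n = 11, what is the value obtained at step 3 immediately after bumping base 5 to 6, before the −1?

base 2: 11 = 2^(2 + 1) + 2 + 1; at 3: 3^(3 + 1) + 3 + 1 = 85; next = 84
base 3: 84 = 3^(3 + 1) + 3; at 4: 4^(4 + 1) + 4 = 1028; next = 1027
base 4: 1027 = 4^(4 + 1) + 3; at 5: 5^(5 + 1) + 3 = 15628; next = 15627
base 5: 15627 = 5^(5 + 1) + 2; at 6: 6^(6 + 1) + 2 = 279938; next = 279937

279938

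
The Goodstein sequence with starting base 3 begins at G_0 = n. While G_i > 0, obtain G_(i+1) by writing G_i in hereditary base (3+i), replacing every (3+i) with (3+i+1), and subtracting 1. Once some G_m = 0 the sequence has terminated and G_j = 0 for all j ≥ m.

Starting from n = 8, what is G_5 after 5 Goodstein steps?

11

i=0: 8 = 2·3 + 2 (b=3); 3→4: 2·4 + 2 = 10; 10−1 = 9
i=1: 9 = 2·4 + 1 (b=4); 4→5: 2·5 + 1 = 11; 11−1 = 10
i=2: 10 = 2·5 (b=5); 5→6: 2·6 = 12; 12−1 = 11
i=3: 11 = 6 + 5 (b=6); 6→7: 7 + 5 = 12; 12−1 = 11
i=4: 11 = 7 + 4 (b=7); 7→8: 8 + 4 = 12; 12−1 = 11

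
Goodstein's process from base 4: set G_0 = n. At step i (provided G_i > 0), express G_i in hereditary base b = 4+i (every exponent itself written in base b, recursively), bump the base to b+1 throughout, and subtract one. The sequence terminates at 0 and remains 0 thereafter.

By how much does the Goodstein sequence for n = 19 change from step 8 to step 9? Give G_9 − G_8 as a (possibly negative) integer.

6

19 —HB4→ 4^2 + 3 —bump→ 5^2 + 3 = 28 —(−1)→ 27
27 —HB5→ 5^2 + 2 —bump→ 6^2 + 2 = 38 —(−1)→ 37
37 —HB6→ 6^2 + 1 —bump→ 7^2 + 1 = 50 —(−1)→ 49
49 —HB7→ 7^2 —bump→ 8^2 = 64 —(−1)→ 63
63 —HB8→ 7·8 + 7 —bump→ 7·9 + 7 = 70 —(−1)→ 69
69 —HB9→ 7·9 + 6 —bump→ 7·10 + 6 = 76 —(−1)→ 75
75 —HB10→ 7·10 + 5 —bump→ 7·11 + 5 = 82 —(−1)→ 81
81 —HB11→ 7·11 + 4 —bump→ 7·12 + 4 = 88 —(−1)→ 87
87 —HB12→ 7·12 + 3 —bump→ 7·13 + 3 = 94 —(−1)→ 93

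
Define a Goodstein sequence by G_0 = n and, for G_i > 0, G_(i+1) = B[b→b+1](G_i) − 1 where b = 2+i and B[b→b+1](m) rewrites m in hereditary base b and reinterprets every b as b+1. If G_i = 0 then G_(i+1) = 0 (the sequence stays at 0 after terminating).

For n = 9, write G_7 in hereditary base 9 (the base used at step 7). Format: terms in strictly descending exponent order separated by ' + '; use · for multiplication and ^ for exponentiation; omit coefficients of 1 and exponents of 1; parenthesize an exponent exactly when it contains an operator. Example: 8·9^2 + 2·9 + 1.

G_0=9  [base 2] 2^(2 + 1) + 1  →[2↦3]→  3^(3 + 1) + 1 = 82  −1 ⇒ G_1=81
G_1=81  [base 3] 3^(3 + 1)  →[3↦4]→  4^(4 + 1) = 1024  −1 ⇒ G_2=1023
G_2=1023  [base 4] 3·4^4 + 3·4^3 + 3·4^2 + 3·4 + 3  →[4↦5]→  3·5^5 + 3·5^3 + 3·5^2 + 3·5 + 3 = 9843  −1 ⇒ G_3=9842
G_3=9842  [base 5] 3·5^5 + 3·5^3 + 3·5^2 + 3·5 + 2  →[5↦6]→  3·6^6 + 3·6^3 + 3·6^2 + 3·6 + 2 = 140744  −1 ⇒ G_4=140743
G_4=140743  [base 6] 3·6^6 + 3·6^3 + 3·6^2 + 3·6 + 1  →[6↦7]→  3·7^7 + 3·7^3 + 3·7^2 + 3·7 + 1 = 2471827  −1 ⇒ G_5=2471826
G_5=2471826  [base 7] 3·7^7 + 3·7^3 + 3·7^2 + 3·7  →[7↦8]→  3·8^8 + 3·8^3 + 3·8^2 + 3·8 = 50333400  −1 ⇒ G_6=50333399
G_6=50333399  [base 8] 3·8^8 + 3·8^3 + 3·8^2 + 2·8 + 7  →[8↦9]→  3·9^9 + 3·9^3 + 3·9^2 + 2·9 + 7 = 1162263922  −1 ⇒ G_7=1162263921
G_7=1162263921  [base 9] 3·9^9 + 3·9^3 + 3·9^2 + 2·9 + 6  →[9↦10]→  3·10^10 + 3·10^3 + 3·10^2 + 2·10 + 6 = 30000003326  −1 ⇒ G_8=30000003325

3·9^9 + 3·9^3 + 3·9^2 + 2·9 + 6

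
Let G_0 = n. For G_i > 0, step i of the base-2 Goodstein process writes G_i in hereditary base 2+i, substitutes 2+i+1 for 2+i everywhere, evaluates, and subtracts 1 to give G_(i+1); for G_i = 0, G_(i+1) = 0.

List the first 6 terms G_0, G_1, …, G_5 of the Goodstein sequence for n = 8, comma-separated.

8, 80, 553, 6310, 93395, 1647195

8 —HB2→ 2^(2 + 1) —bump→ 3^(3 + 1) = 81 —(−1)→ 80
80 —HB3→ 2·3^3 + 2·3^2 + 2·3 + 2 —bump→ 2·4^4 + 2·4^2 + 2·4 + 2 = 554 —(−1)→ 553
553 —HB4→ 2·4^4 + 2·4^2 + 2·4 + 1 —bump→ 2·5^5 + 2·5^2 + 2·5 + 1 = 6311 —(−1)→ 6310
6310 —HB5→ 2·5^5 + 2·5^2 + 2·5 —bump→ 2·6^6 + 2·6^2 + 2·6 = 93396 —(−1)→ 93395
93395 —HB6→ 2·6^6 + 2·6^2 + 6 + 5 —bump→ 2·7^7 + 2·7^2 + 7 + 5 = 1647196 —(−1)→ 1647195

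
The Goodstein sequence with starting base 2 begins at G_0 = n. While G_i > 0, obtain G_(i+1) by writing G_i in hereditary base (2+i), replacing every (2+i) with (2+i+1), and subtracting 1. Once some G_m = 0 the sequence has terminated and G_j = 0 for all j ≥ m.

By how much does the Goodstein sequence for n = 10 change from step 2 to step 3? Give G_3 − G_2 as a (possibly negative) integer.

14600

10 —HB2→ 2^(2 + 1) + 2 —bump→ 3^(3 + 1) + 3 = 84 —(−1)→ 83
83 —HB3→ 3^(3 + 1) + 2 —bump→ 4^(4 + 1) + 2 = 1026 —(−1)→ 1025
1025 —HB4→ 4^(4 + 1) + 1 —bump→ 5^(5 + 1) + 1 = 15626 —(−1)→ 15625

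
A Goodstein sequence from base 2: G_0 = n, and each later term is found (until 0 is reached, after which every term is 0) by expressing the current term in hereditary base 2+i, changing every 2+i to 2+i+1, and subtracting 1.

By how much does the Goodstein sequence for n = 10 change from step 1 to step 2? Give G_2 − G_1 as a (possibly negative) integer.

942

G_0 = 10. HB_2(10) = 2^(2 + 1) + 2. Bump = 84. G_1 = 83.
G_1 = 83. HB_3(83) = 3^(3 + 1) + 2. Bump = 1026. G_2 = 1025.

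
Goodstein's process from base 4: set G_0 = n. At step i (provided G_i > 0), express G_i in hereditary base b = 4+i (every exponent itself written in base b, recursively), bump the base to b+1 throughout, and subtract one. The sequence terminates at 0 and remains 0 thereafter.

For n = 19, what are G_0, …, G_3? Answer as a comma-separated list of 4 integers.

(0) 19|_4 = 4^2 + 3 ↦ 5^2 + 3|_5 = 28 ⇒ 27
(1) 27|_5 = 5^2 + 2 ↦ 6^2 + 2|_6 = 38 ⇒ 37
(2) 37|_6 = 6^2 + 1 ↦ 7^2 + 1|_7 = 50 ⇒ 49

19, 27, 37, 49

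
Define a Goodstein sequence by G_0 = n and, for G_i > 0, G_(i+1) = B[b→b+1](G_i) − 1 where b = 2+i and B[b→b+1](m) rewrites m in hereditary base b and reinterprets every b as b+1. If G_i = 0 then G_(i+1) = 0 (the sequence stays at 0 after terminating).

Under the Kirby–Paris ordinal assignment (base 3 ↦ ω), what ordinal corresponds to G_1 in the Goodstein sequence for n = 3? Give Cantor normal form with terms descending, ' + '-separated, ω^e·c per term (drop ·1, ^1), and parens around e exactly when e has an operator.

[0] 3 ≡ 2 + 1 (base 2). Lift 3: 4. −1: 3.
[1] 3 ≡ 3 (base 3). Lift 4: 4. −1: 3.

ω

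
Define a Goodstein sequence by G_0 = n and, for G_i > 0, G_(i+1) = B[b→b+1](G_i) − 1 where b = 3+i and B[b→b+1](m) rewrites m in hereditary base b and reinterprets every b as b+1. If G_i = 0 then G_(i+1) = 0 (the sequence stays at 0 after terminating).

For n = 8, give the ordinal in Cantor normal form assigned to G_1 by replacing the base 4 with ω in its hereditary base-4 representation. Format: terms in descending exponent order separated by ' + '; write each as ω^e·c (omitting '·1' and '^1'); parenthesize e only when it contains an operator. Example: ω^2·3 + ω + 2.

step 0: 8 = 2·3 + 2; sub 4 for 3: 2·4 + 2; = 10; G_1 = 10−1 = 9
step 1: 9 = 2·4 + 1; sub 5 for 4: 2·5 + 1; = 11; G_2 = 11−1 = 10

ω·2 + 1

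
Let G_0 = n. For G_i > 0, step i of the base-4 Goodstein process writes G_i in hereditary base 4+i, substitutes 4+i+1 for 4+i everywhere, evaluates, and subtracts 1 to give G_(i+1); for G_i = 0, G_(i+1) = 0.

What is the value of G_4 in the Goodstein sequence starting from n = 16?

step 0: 16 = 4^2; sub 5 for 4: 5^2; = 25; G_1 = 25−1 = 24
step 1: 24 = 4·5 + 4; sub 6 for 5: 4·6 + 4; = 28; G_2 = 28−1 = 27
step 2: 27 = 4·6 + 3; sub 7 for 6: 4·7 + 3; = 31; G_3 = 31−1 = 30
step 3: 30 = 4·7 + 2; sub 8 for 7: 4·8 + 2; = 34; G_4 = 34−1 = 33
step 4: 33 = 4·8 + 1; sub 9 for 8: 4·9 + 1; = 37; G_5 = 37−1 = 36

33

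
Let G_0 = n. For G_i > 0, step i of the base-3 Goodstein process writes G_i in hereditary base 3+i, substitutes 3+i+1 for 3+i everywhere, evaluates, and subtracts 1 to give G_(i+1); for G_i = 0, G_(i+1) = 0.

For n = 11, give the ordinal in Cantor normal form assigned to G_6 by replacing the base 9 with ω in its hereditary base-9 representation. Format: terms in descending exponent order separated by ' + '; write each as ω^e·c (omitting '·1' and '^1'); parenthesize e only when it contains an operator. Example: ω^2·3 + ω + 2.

ω·5 + 2

step 0: 11 = 3^2 + 2; sub 4 for 3: 4^2 + 2; = 18; G_1 = 18−1 = 17
step 1: 17 = 4^2 + 1; sub 5 for 4: 5^2 + 1; = 26; G_2 = 26−1 = 25
step 2: 25 = 5^2; sub 6 for 5: 6^2; = 36; G_3 = 36−1 = 35
step 3: 35 = 5·6 + 5; sub 7 for 6: 5·7 + 5; = 40; G_4 = 40−1 = 39
step 4: 39 = 5·7 + 4; sub 8 for 7: 5·8 + 4; = 44; G_5 = 44−1 = 43
step 5: 43 = 5·8 + 3; sub 9 for 8: 5·9 + 3; = 48; G_6 = 48−1 = 47
step 6: 47 = 5·9 + 2; sub 10 for 9: 5·10 + 2; = 52; G_7 = 52−1 = 51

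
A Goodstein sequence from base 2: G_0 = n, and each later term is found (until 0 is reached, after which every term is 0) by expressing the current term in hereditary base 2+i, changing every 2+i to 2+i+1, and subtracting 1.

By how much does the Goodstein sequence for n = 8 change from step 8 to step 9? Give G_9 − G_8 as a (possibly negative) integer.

G_0 = 8. HB_2(8) = 2^(2 + 1). Bump = 81. G_1 = 80.
G_1 = 80. HB_3(80) = 2·3^3 + 2·3^2 + 2·3 + 2. Bump = 554. G_2 = 553.
G_2 = 553. HB_4(553) = 2·4^4 + 2·4^2 + 2·4 + 1. Bump = 6311. G_3 = 6310.
G_3 = 6310. HB_5(6310) = 2·5^5 + 2·5^2 + 2·5. Bump = 93396. G_4 = 93395.
G_4 = 93395. HB_6(93395) = 2·6^6 + 2·6^2 + 6 + 5. Bump = 1647196. G_5 = 1647195.
G_5 = 1647195. HB_7(1647195) = 2·7^7 + 2·7^2 + 7 + 4. Bump = 33554572. G_6 = 33554571.
G_6 = 33554571. HB_8(33554571) = 2·8^8 + 2·8^2 + 8 + 3. Bump = 774841152. G_7 = 774841151.
G_7 = 774841151. HB_9(774841151) = 2·9^9 + 2·9^2 + 9 + 2. Bump = 20000000212. G_8 = 20000000211.
G_8 = 20000000211. HB_10(20000000211) = 2·10^10 + 2·10^2 + 10 + 1. Bump = 570623341476. G_9 = 570623341475.

550623341264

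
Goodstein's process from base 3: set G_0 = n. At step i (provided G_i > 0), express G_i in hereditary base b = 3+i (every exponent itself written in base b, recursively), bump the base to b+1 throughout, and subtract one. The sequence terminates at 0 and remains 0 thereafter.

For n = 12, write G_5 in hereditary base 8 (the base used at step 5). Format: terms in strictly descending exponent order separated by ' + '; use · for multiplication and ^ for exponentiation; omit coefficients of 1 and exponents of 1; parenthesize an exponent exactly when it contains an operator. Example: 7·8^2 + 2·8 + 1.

12 —HB3→ 3^2 + 3 —bump→ 4^2 + 4 = 20 —(−1)→ 19
19 —HB4→ 4^2 + 3 —bump→ 5^2 + 3 = 28 —(−1)→ 27
27 —HB5→ 5^2 + 2 —bump→ 6^2 + 2 = 38 —(−1)→ 37
37 —HB6→ 6^2 + 1 —bump→ 7^2 + 1 = 50 —(−1)→ 49
49 —HB7→ 7^2 —bump→ 8^2 = 64 —(−1)→ 63
63 —HB8→ 7·8 + 7 —bump→ 7·9 + 7 = 70 —(−1)→ 69

7·8 + 7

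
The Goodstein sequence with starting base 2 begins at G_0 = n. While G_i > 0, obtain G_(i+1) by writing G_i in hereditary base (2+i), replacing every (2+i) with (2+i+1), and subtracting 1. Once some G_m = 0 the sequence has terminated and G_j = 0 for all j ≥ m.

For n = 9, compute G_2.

i=0: 9 = 2^(2 + 1) + 1 (b=2); 2→3: 3^(3 + 1) + 1 = 82; 82−1 = 81
i=1: 81 = 3^(3 + 1) (b=3); 3→4: 4^(4 + 1) = 1024; 1024−1 = 1023
i=2: 1023 = 3·4^4 + 3·4^3 + 3·4^2 + 3·4 + 3 (b=4); 4→5: 3·5^5 + 3·5^3 + 3·5^2 + 3·5 + 3 = 9843; 9843−1 = 9842

1023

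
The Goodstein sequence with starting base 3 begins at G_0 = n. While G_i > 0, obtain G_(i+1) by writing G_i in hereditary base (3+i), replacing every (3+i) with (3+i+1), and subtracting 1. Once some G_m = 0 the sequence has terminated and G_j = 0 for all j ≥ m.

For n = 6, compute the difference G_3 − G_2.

0

step 0: 6 = 2·3; sub 4 for 3: 2·4; = 8; G_1 = 8−1 = 7
step 1: 7 = 4 + 3; sub 5 for 4: 5 + 3; = 8; G_2 = 8−1 = 7
step 2: 7 = 5 + 2; sub 6 for 5: 6 + 2; = 8; G_3 = 8−1 = 7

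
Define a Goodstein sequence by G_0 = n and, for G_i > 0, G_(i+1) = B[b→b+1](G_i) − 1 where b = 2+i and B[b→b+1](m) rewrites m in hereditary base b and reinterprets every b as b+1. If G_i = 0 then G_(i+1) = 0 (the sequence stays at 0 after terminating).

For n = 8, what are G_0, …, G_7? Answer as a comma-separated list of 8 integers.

[0] 8 ≡ 2^(2 + 1) (base 2). Lift 3: 81. −1: 80.
[1] 80 ≡ 2·3^3 + 2·3^2 + 2·3 + 2 (base 3). Lift 4: 554. −1: 553.
[2] 553 ≡ 2·4^4 + 2·4^2 + 2·4 + 1 (base 4). Lift 5: 6311. −1: 6310.
[3] 6310 ≡ 2·5^5 + 2·5^2 + 2·5 (base 5). Lift 6: 93396. −1: 93395.
[4] 93395 ≡ 2·6^6 + 2·6^2 + 6 + 5 (base 6). Lift 7: 1647196. −1: 1647195.
[5] 1647195 ≡ 2·7^7 + 2·7^2 + 7 + 4 (base 7). Lift 8: 33554572. −1: 33554571.
[6] 33554571 ≡ 2·8^8 + 2·8^2 + 8 + 3 (base 8). Lift 9: 774841152. −1: 774841151.

8, 80, 553, 6310, 93395, 1647195, 33554571, 774841151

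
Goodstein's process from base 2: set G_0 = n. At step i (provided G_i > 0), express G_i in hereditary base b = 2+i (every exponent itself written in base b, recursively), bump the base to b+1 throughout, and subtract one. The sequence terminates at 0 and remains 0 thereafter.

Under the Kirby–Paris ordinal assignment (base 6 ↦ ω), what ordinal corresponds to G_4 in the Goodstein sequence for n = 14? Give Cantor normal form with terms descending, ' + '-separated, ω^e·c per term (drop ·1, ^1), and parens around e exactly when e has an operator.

ω^(ω + 1) + ω^5·5 + ω^4·5 + ω^3·5 + ω^2·5 + ω·5 + 5

i=0: 14 = 2^(2 + 1) + 2^2 + 2 (b=2); 2→3: 3^(3 + 1) + 3^3 + 3 = 111; 111−1 = 110
i=1: 110 = 3^(3 + 1) + 3^3 + 2 (b=3); 3→4: 4^(4 + 1) + 4^4 + 2 = 1282; 1282−1 = 1281
i=2: 1281 = 4^(4 + 1) + 4^4 + 1 (b=4); 4→5: 5^(5 + 1) + 5^5 + 1 = 18751; 18751−1 = 18750
i=3: 18750 = 5^(5 + 1) + 5^5 (b=5); 5→6: 6^(6 + 1) + 6^6 = 326592; 326592−1 = 326591
i=4: 326591 = 6^(6 + 1) + 5·6^5 + 5·6^4 + 5·6^3 + 5·6^2 + 5·6 + 5 (b=6); 6→7: 7^(7 + 1) + 5·7^5 + 5·7^4 + 5·7^3 + 5·7^2 + 5·7 + 5 = 5862841; 5862841−1 = 5862840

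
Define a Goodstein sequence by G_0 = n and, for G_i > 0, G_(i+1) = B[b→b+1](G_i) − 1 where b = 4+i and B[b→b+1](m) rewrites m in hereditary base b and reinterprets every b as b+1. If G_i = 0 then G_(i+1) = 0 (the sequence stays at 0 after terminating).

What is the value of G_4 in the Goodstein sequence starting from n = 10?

i=0: 10 = 2·4 + 2 (b=4); 4→5: 2·5 + 2 = 12; 12−1 = 11
i=1: 11 = 2·5 + 1 (b=5); 5→6: 2·6 + 1 = 13; 13−1 = 12
i=2: 12 = 2·6 (b=6); 6→7: 2·7 = 14; 14−1 = 13
i=3: 13 = 7 + 6 (b=7); 7→8: 8 + 6 = 14; 14−1 = 13
i=4: 13 = 8 + 5 (b=8); 8→9: 9 + 5 = 14; 14−1 = 13

13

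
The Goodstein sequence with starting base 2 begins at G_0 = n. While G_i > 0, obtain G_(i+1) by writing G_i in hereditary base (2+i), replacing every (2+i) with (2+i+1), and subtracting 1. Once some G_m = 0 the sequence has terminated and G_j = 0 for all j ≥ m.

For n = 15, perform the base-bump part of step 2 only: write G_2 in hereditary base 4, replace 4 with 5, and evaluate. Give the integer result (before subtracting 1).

15 —HB2→ 2^(2 + 1) + 2^2 + 2 + 1 —bump→ 3^(3 + 1) + 3^3 + 3 + 1 = 112 —(−1)→ 111
111 —HB3→ 3^(3 + 1) + 3^3 + 3 —bump→ 4^(4 + 1) + 4^4 + 4 = 1284 —(−1)→ 1283

18753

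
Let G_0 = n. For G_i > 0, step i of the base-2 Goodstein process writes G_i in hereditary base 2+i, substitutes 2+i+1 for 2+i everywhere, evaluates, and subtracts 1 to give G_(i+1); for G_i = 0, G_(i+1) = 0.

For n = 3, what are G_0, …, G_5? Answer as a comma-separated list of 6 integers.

3, 3, 3, 2, 1, 0

G_0=3  [base 2] 2 + 1  →[2↦3]→  3 + 1 = 4  −1 ⇒ G_1=3
G_1=3  [base 3] 3  →[3↦4]→  4 = 4  −1 ⇒ G_2=3
G_2=3  [base 4] 3  →[4↦5]→  3 = 3  −1 ⇒ G_3=2
G_3=2  [base 5] 2  →[5↦6]→  2 = 2  −1 ⇒ G_4=1
G_4=1  [base 6] 1  →[6↦7]→  1 = 1  −1 ⇒ G_5=0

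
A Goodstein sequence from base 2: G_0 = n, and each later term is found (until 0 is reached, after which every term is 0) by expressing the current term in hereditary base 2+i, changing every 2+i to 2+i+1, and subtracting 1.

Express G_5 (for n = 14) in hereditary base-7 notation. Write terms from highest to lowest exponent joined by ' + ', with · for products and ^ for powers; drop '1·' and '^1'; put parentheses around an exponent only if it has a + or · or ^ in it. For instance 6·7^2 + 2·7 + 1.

[0] 14 ≡ 2^(2 + 1) + 2^2 + 2 (base 2). Lift 3: 111. −1: 110.
[1] 110 ≡ 3^(3 + 1) + 3^3 + 2 (base 3). Lift 4: 1282. −1: 1281.
[2] 1281 ≡ 4^(4 + 1) + 4^4 + 1 (base 4). Lift 5: 18751. −1: 18750.
[3] 18750 ≡ 5^(5 + 1) + 5^5 (base 5). Lift 6: 326592. −1: 326591.
[4] 326591 ≡ 6^(6 + 1) + 5·6^5 + 5·6^4 + 5·6^3 + 5·6^2 + 5·6 + 5 (base 6). Lift 7: 5862841. −1: 5862840.

7^(7 + 1) + 5·7^5 + 5·7^4 + 5·7^3 + 5·7^2 + 5·7 + 4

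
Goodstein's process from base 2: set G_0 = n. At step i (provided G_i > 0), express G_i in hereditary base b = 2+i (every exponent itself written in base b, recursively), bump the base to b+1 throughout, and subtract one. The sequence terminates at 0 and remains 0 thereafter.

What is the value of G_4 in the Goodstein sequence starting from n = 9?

140743

9 —HB2→ 2^(2 + 1) + 1 —bump→ 3^(3 + 1) + 1 = 82 —(−1)→ 81
81 —HB3→ 3^(3 + 1) —bump→ 4^(4 + 1) = 1024 —(−1)→ 1023
1023 —HB4→ 3·4^4 + 3·4^3 + 3·4^2 + 3·4 + 3 —bump→ 3·5^5 + 3·5^3 + 3·5^2 + 3·5 + 3 = 9843 —(−1)→ 9842
9842 —HB5→ 3·5^5 + 3·5^3 + 3·5^2 + 3·5 + 2 —bump→ 3·6^6 + 3·6^3 + 3·6^2 + 3·6 + 2 = 140744 —(−1)→ 140743
140743 —HB6→ 3·6^6 + 3·6^3 + 3·6^2 + 3·6 + 1 —bump→ 3·7^7 + 3·7^3 + 3·7^2 + 3·7 + 1 = 2471827 —(−1)→ 2471826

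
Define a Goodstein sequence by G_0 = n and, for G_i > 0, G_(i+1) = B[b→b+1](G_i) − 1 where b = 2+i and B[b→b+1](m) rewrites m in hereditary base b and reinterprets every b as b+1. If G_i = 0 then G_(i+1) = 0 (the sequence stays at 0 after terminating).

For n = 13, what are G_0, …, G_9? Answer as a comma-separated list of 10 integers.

13, 108, 1279, 16092, 280711, 5765998, 134219479, 3486786855, 100000003325, 3138428381103

13 —HB2→ 2^(2 + 1) + 2^2 + 1 —bump→ 3^(3 + 1) + 3^3 + 1 = 109 —(−1)→ 108
108 —HB3→ 3^(3 + 1) + 3^3 —bump→ 4^(4 + 1) + 4^4 = 1280 —(−1)→ 1279
1279 —HB4→ 4^(4 + 1) + 3·4^3 + 3·4^2 + 3·4 + 3 —bump→ 5^(5 + 1) + 3·5^3 + 3·5^2 + 3·5 + 3 = 16093 —(−1)→ 16092
16092 —HB5→ 5^(5 + 1) + 3·5^3 + 3·5^2 + 3·5 + 2 —bump→ 6^(6 + 1) + 3·6^3 + 3·6^2 + 3·6 + 2 = 280712 —(−1)→ 280711
280711 —HB6→ 6^(6 + 1) + 3·6^3 + 3·6^2 + 3·6 + 1 —bump→ 7^(7 + 1) + 3·7^3 + 3·7^2 + 3·7 + 1 = 5765999 —(−1)→ 5765998
5765998 —HB7→ 7^(7 + 1) + 3·7^3 + 3·7^2 + 3·7 —bump→ 8^(8 + 1) + 3·8^3 + 3·8^2 + 3·8 = 134219480 —(−1)→ 134219479
134219479 —HB8→ 8^(8 + 1) + 3·8^3 + 3·8^2 + 2·8 + 7 —bump→ 9^(9 + 1) + 3·9^3 + 3·9^2 + 2·9 + 7 = 3486786856 —(−1)→ 3486786855
3486786855 —HB9→ 9^(9 + 1) + 3·9^3 + 3·9^2 + 2·9 + 6 —bump→ 10^(10 + 1) + 3·10^3 + 3·10^2 + 2·10 + 6 = 100000003326 —(−1)→ 100000003325
100000003325 —HB10→ 10^(10 + 1) + 3·10^3 + 3·10^2 + 2·10 + 5 —bump→ 11^(11 + 1) + 3·11^3 + 3·11^2 + 2·11 + 5 = 3138428381104 —(−1)→ 3138428381103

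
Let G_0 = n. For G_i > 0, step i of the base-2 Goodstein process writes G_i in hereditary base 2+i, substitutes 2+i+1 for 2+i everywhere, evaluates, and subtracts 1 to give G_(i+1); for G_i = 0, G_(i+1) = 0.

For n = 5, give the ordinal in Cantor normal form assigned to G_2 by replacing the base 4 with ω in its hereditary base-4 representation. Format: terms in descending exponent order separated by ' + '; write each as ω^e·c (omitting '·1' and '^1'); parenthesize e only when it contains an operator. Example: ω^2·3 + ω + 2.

base 2: 5 = 2^2 + 1; at 3: 3^3 + 1 = 28; next = 27
base 3: 27 = 3^3; at 4: 4^4 = 256; next = 255
base 4: 255 = 3·4^3 + 3·4^2 + 3·4 + 3; at 5: 3·5^3 + 3·5^2 + 3·5 + 3 = 468; next = 467

ω^3·3 + ω^2·3 + ω·3 + 3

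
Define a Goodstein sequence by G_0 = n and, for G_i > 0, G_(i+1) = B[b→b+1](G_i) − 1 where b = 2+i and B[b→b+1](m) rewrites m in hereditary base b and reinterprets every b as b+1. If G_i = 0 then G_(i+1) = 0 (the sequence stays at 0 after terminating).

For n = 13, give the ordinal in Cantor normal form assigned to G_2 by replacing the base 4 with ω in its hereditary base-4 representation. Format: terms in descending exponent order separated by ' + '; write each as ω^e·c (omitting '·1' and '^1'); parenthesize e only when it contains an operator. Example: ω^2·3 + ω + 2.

[0] 13 ≡ 2^(2 + 1) + 2^2 + 1 (base 2). Lift 3: 109. −1: 108.
[1] 108 ≡ 3^(3 + 1) + 3^3 (base 3). Lift 4: 1280. −1: 1279.
[2] 1279 ≡ 4^(4 + 1) + 3·4^3 + 3·4^2 + 3·4 + 3 (base 4). Lift 5: 16093. −1: 16092.

ω^(ω + 1) + ω^3·3 + ω^2·3 + ω·3 + 3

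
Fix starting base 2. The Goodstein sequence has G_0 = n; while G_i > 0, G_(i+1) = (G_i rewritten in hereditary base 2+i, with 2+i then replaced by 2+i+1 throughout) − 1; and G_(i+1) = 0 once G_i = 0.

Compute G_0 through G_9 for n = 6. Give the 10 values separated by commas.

[0] 6 ≡ 2^2 + 2 (base 2). Lift 3: 30. −1: 29.
[1] 29 ≡ 3^3 + 2 (base 3). Lift 4: 258. −1: 257.
[2] 257 ≡ 4^4 + 1 (base 4). Lift 5: 3126. −1: 3125.
[3] 3125 ≡ 5^5 (base 5). Lift 6: 46656. −1: 46655.
[4] 46655 ≡ 5·6^5 + 5·6^4 + 5·6^3 + 5·6^2 + 5·6 + 5 (base 6). Lift 7: 98040. −1: 98039.
[5] 98039 ≡ 5·7^5 + 5·7^4 + 5·7^3 + 5·7^2 + 5·7 + 4 (base 7). Lift 8: 187244. −1: 187243.
[6] 187243 ≡ 5·8^5 + 5·8^4 + 5·8^3 + 5·8^2 + 5·8 + 3 (base 8). Lift 9: 332148. −1: 332147.
[7] 332147 ≡ 5·9^5 + 5·9^4 + 5·9^3 + 5·9^2 + 5·9 + 2 (base 9). Lift 10: 555552. −1: 555551.
[8] 555551 ≡ 5·10^5 + 5·10^4 + 5·10^3 + 5·10^2 + 5·10 + 1 (base 10). Lift 11: 885776. −1: 885775.

6, 29, 257, 3125, 46655, 98039, 187243, 332147, 555551, 885775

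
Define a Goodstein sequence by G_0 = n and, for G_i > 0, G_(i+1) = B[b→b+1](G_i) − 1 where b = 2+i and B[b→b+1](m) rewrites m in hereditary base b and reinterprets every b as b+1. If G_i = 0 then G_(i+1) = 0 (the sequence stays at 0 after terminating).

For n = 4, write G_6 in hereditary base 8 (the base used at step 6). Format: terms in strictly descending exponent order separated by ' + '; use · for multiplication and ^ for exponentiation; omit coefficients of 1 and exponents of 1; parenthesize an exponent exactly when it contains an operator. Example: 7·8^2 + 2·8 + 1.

i=0: 4 = 2^2 (b=2); 2→3: 3^3 = 27; 27−1 = 26
i=1: 26 = 2·3^2 + 2·3 + 2 (b=3); 3→4: 2·4^2 + 2·4 + 2 = 42; 42−1 = 41
i=2: 41 = 2·4^2 + 2·4 + 1 (b=4); 4→5: 2·5^2 + 2·5 + 1 = 61; 61−1 = 60
i=3: 60 = 2·5^2 + 2·5 (b=5); 5→6: 2·6^2 + 2·6 = 84; 84−1 = 83
i=4: 83 = 2·6^2 + 6 + 5 (b=6); 6→7: 2·7^2 + 7 + 5 = 110; 110−1 = 109
i=5: 109 = 2·7^2 + 7 + 4 (b=7); 7→8: 2·8^2 + 8 + 4 = 140; 140−1 = 139

2·8^2 + 8 + 3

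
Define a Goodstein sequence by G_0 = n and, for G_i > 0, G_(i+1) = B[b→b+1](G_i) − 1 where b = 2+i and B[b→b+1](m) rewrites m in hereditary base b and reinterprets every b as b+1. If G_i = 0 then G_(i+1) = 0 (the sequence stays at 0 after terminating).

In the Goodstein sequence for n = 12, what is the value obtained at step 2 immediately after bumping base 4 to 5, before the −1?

step 0: 12 = 2^(2 + 1) + 2^2; sub 3 for 2: 3^(3 + 1) + 3^3; = 108; G_1 = 108−1 = 107
step 1: 107 = 3^(3 + 1) + 2·3^2 + 2·3 + 2; sub 4 for 3: 4^(4 + 1) + 2·4^2 + 2·4 + 2; = 1066; G_2 = 1066−1 = 1065
step 2: 1065 = 4^(4 + 1) + 2·4^2 + 2·4 + 1; sub 5 for 4: 5^(5 + 1) + 2·5^2 + 2·5 + 1; = 15686; G_3 = 15686−1 = 15685

15686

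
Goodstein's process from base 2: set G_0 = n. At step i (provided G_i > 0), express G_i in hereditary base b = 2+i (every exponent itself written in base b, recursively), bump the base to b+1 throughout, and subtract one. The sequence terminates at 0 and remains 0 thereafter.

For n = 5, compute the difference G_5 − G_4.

[0] 5 ≡ 2^2 + 1 (base 2). Lift 3: 28. −1: 27.
[1] 27 ≡ 3^3 (base 3). Lift 4: 256. −1: 255.
[2] 255 ≡ 3·4^3 + 3·4^2 + 3·4 + 3 (base 4). Lift 5: 468. −1: 467.
[3] 467 ≡ 3·5^3 + 3·5^2 + 3·5 + 2 (base 5). Lift 6: 776. −1: 775.
[4] 775 ≡ 3·6^3 + 3·6^2 + 3·6 + 1 (base 6). Lift 7: 1198. −1: 1197.

422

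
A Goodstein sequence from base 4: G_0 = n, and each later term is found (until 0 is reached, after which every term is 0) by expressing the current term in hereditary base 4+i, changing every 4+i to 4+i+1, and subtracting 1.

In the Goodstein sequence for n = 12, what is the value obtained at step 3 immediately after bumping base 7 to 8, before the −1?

base 4: 12 = 3·4; at 5: 3·5 = 15; next = 14
base 5: 14 = 2·5 + 4; at 6: 2·6 + 4 = 16; next = 15
base 6: 15 = 2·6 + 3; at 7: 2·7 + 3 = 17; next = 16

18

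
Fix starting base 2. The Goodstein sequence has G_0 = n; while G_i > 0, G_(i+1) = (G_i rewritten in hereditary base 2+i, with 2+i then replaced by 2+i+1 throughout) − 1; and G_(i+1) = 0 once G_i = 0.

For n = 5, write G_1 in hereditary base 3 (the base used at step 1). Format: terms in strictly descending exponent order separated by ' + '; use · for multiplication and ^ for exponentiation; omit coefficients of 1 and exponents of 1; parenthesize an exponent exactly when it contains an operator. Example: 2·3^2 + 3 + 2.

3^3

G_0=5  [base 2] 2^2 + 1  →[2↦3]→  3^3 + 1 = 28  −1 ⇒ G_1=27
G_1=27  [base 3] 3^3  →[3↦4]→  4^4 = 256  −1 ⇒ G_2=255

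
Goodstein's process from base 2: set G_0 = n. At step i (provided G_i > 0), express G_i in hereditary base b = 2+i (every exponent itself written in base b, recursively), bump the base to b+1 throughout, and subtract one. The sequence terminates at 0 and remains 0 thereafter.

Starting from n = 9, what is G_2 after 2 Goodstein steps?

(0) 9|_2 = 2^(2 + 1) + 1 ↦ 3^(3 + 1) + 1|_3 = 82 ⇒ 81
(1) 81|_3 = 3^(3 + 1) ↦ 4^(4 + 1)|_4 = 1024 ⇒ 1023
(2) 1023|_4 = 3·4^4 + 3·4^3 + 3·4^2 + 3·4 + 3 ↦ 3·5^5 + 3·5^3 + 3·5^2 + 3·5 + 3|_5 = 9843 ⇒ 9842

1023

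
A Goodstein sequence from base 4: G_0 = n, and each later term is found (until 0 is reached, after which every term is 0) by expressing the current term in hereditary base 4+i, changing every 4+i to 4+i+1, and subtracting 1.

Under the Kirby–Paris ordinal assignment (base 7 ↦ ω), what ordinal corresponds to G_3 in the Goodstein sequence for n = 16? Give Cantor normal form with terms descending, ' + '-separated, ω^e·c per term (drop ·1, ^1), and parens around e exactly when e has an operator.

ω·4 + 2

16 —HB4→ 4^2 —bump→ 5^2 = 25 —(−1)→ 24
24 —HB5→ 4·5 + 4 —bump→ 4·6 + 4 = 28 —(−1)→ 27
27 —HB6→ 4·6 + 3 —bump→ 4·7 + 3 = 31 —(−1)→ 30
30 —HB7→ 4·7 + 2 —bump→ 4·8 + 2 = 34 —(−1)→ 33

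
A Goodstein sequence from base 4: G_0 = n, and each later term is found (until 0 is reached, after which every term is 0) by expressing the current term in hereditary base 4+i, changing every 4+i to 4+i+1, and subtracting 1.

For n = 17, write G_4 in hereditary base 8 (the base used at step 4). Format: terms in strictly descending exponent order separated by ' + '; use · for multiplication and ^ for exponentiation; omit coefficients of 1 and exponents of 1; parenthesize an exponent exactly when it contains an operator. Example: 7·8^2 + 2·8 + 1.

5·8 + 3

[0] 17 ≡ 4^2 + 1 (base 4). Lift 5: 26. −1: 25.
[1] 25 ≡ 5^2 (base 5). Lift 6: 36. −1: 35.
[2] 35 ≡ 5·6 + 5 (base 6). Lift 7: 40. −1: 39.
[3] 39 ≡ 5·7 + 4 (base 7). Lift 8: 44. −1: 43.
[4] 43 ≡ 5·8 + 3 (base 8). Lift 9: 48. −1: 47.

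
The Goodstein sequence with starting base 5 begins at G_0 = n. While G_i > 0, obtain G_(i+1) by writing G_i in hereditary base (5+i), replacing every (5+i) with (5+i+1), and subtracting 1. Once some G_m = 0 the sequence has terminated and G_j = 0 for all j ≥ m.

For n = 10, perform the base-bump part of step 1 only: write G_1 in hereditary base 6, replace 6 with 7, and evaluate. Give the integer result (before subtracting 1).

12

base 5: 10 = 2·5; at 6: 2·6 = 12; next = 11
base 6: 11 = 6 + 5; at 7: 7 + 5 = 12; next = 11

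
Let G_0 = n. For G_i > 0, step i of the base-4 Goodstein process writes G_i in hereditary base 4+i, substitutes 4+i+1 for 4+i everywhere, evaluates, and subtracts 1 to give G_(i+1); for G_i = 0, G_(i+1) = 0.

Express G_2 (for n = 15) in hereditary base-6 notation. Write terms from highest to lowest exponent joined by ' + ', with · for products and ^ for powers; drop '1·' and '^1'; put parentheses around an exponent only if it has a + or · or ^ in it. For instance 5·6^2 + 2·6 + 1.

3·6 + 1

base 4: 15 = 3·4 + 3; at 5: 3·5 + 3 = 18; next = 17
base 5: 17 = 3·5 + 2; at 6: 3·6 + 2 = 20; next = 19
base 6: 19 = 3·6 + 1; at 7: 3·7 + 1 = 22; next = 21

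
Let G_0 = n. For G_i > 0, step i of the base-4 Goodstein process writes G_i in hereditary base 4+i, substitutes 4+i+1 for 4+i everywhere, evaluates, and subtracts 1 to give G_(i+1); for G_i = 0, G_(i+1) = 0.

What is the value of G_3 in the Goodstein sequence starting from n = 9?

11

G_0 = 9. HB_4(9) = 2·4 + 1. Bump = 11. G_1 = 10.
G_1 = 10. HB_5(10) = 2·5. Bump = 12. G_2 = 11.
G_2 = 11. HB_6(11) = 6 + 5. Bump = 12. G_3 = 11.
G_3 = 11. HB_7(11) = 7 + 4. Bump = 12. G_4 = 11.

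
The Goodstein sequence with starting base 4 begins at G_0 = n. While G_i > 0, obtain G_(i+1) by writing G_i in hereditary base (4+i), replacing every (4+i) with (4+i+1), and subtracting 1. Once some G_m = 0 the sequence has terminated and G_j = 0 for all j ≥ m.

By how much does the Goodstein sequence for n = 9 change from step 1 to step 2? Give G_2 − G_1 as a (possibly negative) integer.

base 4: 9 = 2·4 + 1; at 5: 2·5 + 1 = 11; next = 10
base 5: 10 = 2·5; at 6: 2·6 = 12; next = 11

1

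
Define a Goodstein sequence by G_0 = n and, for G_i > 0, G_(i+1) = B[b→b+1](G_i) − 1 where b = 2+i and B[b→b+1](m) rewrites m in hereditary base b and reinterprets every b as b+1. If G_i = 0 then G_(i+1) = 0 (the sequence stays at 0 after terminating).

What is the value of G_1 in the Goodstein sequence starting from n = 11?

84

(0) 11|_2 = 2^(2 + 1) + 2 + 1 ↦ 3^(3 + 1) + 3 + 1|_3 = 85 ⇒ 84
(1) 84|_3 = 3^(3 + 1) + 3 ↦ 4^(4 + 1) + 4|_4 = 1028 ⇒ 1027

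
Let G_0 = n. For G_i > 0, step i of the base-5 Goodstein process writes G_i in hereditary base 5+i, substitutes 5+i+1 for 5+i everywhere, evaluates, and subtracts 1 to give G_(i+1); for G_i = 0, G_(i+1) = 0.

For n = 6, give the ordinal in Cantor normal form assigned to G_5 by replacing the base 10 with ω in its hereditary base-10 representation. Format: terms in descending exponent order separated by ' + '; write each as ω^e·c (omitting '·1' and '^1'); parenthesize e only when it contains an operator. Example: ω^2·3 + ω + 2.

3

G_0 = 6. HB_5(6) = 5 + 1. Bump = 7. G_1 = 6.
G_1 = 6. HB_6(6) = 6. Bump = 7. G_2 = 6.
G_2 = 6. HB_7(6) = 6. Bump = 6. G_3 = 5.
G_3 = 5. HB_8(5) = 5. Bump = 5. G_4 = 4.
G_4 = 4. HB_9(4) = 4. Bump = 4. G_5 = 3.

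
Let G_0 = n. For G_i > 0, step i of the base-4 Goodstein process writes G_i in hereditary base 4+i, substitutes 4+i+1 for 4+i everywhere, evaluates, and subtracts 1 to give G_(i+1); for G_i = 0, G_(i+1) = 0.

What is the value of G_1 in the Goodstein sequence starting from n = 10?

11

G_0 = 10. HB_4(10) = 2·4 + 2. Bump = 12. G_1 = 11.
G_1 = 11. HB_5(11) = 2·5 + 1. Bump = 13. G_2 = 12.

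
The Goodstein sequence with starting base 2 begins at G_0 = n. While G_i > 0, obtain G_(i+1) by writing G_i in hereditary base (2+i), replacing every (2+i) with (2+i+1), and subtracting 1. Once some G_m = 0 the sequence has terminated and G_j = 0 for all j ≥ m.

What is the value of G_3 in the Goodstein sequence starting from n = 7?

[0] 7 ≡ 2^2 + 2 + 1 (base 2). Lift 3: 31. −1: 30.
[1] 30 ≡ 3^3 + 3 (base 3). Lift 4: 260. −1: 259.
[2] 259 ≡ 4^4 + 3 (base 4). Lift 5: 3128. −1: 3127.
[3] 3127 ≡ 5^5 + 2 (base 5). Lift 6: 46658. −1: 46657.

3127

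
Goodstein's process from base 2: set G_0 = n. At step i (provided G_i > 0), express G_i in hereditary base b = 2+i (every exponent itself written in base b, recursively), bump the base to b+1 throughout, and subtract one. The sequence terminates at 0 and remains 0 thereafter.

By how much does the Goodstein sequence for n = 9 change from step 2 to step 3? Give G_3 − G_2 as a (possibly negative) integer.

8819

(0) 9|_2 = 2^(2 + 1) + 1 ↦ 3^(3 + 1) + 1|_3 = 82 ⇒ 81
(1) 81|_3 = 3^(3 + 1) ↦ 4^(4 + 1)|_4 = 1024 ⇒ 1023
(2) 1023|_4 = 3·4^4 + 3·4^3 + 3·4^2 + 3·4 + 3 ↦ 3·5^5 + 3·5^3 + 3·5^2 + 3·5 + 3|_5 = 9843 ⇒ 9842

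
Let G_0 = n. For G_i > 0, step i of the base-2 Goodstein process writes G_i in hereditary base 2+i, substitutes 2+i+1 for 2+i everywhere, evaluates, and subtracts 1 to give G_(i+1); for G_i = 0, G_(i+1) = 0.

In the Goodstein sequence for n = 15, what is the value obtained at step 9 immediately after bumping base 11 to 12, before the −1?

106993479003784

i=0: 15 = 2^(2 + 1) + 2^2 + 2 + 1 (b=2); 2→3: 3^(3 + 1) + 3^3 + 3 + 1 = 112; 112−1 = 111
i=1: 111 = 3^(3 + 1) + 3^3 + 3 (b=3); 3→4: 4^(4 + 1) + 4^4 + 4 = 1284; 1284−1 = 1283
i=2: 1283 = 4^(4 + 1) + 4^4 + 3 (b=4); 4→5: 5^(5 + 1) + 5^5 + 3 = 18753; 18753−1 = 18752
i=3: 18752 = 5^(5 + 1) + 5^5 + 2 (b=5); 5→6: 6^(6 + 1) + 6^6 + 2 = 326594; 326594−1 = 326593
i=4: 326593 = 6^(6 + 1) + 6^6 + 1 (b=6); 6→7: 7^(7 + 1) + 7^7 + 1 = 6588345; 6588345−1 = 6588344
i=5: 6588344 = 7^(7 + 1) + 7^7 (b=7); 7→8: 8^(8 + 1) + 8^8 = 150994944; 150994944−1 = 150994943
i=6: 150994943 = 8^(8 + 1) + 7·8^7 + 7·8^6 + 7·8^5 + 7·8^4 + 7·8^3 + 7·8^2 + 7·8 + 7 (b=8); 8→9: 9^(9 + 1) + 7·9^7 + 7·9^6 + 7·9^5 + 7·9^4 + 7·9^3 + 7·9^2 + 7·9 + 7 = 3524450281; 3524450281−1 = 3524450280
i=7: 3524450280 = 9^(9 + 1) + 7·9^7 + 7·9^6 + 7·9^5 + 7·9^4 + 7·9^3 + 7·9^2 + 7·9 + 6 (b=9); 9→10: 10^(10 + 1) + 7·10^7 + 7·10^6 + 7·10^5 + 7·10^4 + 7·10^3 + 7·10^2 + 7·10 + 6 = 100077777776; 100077777776−1 = 100077777775
i=8: 100077777775 = 10^(10 + 1) + 7·10^7 + 7·10^6 + 7·10^5 + 7·10^4 + 7·10^3 + 7·10^2 + 7·10 + 5 (b=10); 10→11: 11^(11 + 1) + 7·11^7 + 7·11^6 + 7·11^5 + 7·11^4 + 7·11^3 + 7·11^2 + 7·11 + 5 = 3138578427935; 3138578427935−1 = 3138578427934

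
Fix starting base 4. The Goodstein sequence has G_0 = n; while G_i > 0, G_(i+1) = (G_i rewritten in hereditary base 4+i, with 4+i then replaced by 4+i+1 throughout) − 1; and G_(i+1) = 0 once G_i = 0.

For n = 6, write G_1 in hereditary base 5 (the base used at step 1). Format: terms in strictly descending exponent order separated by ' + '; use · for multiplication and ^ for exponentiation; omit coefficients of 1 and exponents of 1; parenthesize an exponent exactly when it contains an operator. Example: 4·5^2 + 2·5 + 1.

6 —HB4→ 4 + 2 —bump→ 5 + 2 = 7 —(−1)→ 6
6 —HB5→ 5 + 1 —bump→ 6 + 1 = 7 —(−1)→ 6

5 + 1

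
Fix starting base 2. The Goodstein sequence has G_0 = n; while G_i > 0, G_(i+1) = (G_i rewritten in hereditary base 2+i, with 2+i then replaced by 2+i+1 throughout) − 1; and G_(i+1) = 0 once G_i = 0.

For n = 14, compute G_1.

G_0 = 14. HB_2(14) = 2^(2 + 1) + 2^2 + 2. Bump = 111. G_1 = 110.
G_1 = 110. HB_3(110) = 3^(3 + 1) + 3^3 + 2. Bump = 1282. G_2 = 1281.

110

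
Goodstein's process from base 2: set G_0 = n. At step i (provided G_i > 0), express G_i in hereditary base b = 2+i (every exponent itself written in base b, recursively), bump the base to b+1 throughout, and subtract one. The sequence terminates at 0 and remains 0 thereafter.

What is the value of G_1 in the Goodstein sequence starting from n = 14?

(0) 14|_2 = 2^(2 + 1) + 2^2 + 2 ↦ 3^(3 + 1) + 3^3 + 3|_3 = 111 ⇒ 110
(1) 110|_3 = 3^(3 + 1) + 3^3 + 2 ↦ 4^(4 + 1) + 4^4 + 2|_4 = 1282 ⇒ 1281

110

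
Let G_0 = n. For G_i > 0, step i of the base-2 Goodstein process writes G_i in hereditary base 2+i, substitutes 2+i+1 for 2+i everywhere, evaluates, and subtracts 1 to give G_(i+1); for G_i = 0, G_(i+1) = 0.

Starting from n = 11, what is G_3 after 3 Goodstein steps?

step 0: 11 = 2^(2 + 1) + 2 + 1; sub 3 for 2: 3^(3 + 1) + 3 + 1; = 85; G_1 = 85−1 = 84
step 1: 84 = 3^(3 + 1) + 3; sub 4 for 3: 4^(4 + 1) + 4; = 1028; G_2 = 1028−1 = 1027
step 2: 1027 = 4^(4 + 1) + 3; sub 5 for 4: 5^(5 + 1) + 3; = 15628; G_3 = 15628−1 = 15627
step 3: 15627 = 5^(5 + 1) + 2; sub 6 for 5: 6^(6 + 1) + 2; = 279938; G_4 = 279938−1 = 279937

15627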